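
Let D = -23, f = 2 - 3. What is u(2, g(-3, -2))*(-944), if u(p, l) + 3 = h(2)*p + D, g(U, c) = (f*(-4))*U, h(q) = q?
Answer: 20768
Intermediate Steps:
f = -1
g(U, c) = 4*U (g(U, c) = (-1*(-4))*U = 4*U)
u(p, l) = -26 + 2*p (u(p, l) = -3 + (2*p - 23) = -3 + (-23 + 2*p) = -26 + 2*p)
u(2, g(-3, -2))*(-944) = (-26 + 2*2)*(-944) = (-26 + 4)*(-944) = -22*(-944) = 20768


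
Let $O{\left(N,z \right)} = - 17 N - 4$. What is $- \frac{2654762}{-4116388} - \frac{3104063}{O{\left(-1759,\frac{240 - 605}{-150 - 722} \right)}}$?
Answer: $- \frac{6349076477703}{61537942406} \approx -103.17$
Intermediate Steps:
$O{\left(N,z \right)} = -4 - 17 N$
$- \frac{2654762}{-4116388} - \frac{3104063}{O{\left(-1759,\frac{240 - 605}{-150 - 722} \right)}} = - \frac{2654762}{-4116388} - \frac{3104063}{-4 - -29903} = \left(-2654762\right) \left(- \frac{1}{4116388}\right) - \frac{3104063}{-4 + 29903} = \frac{1327381}{2058194} - \frac{3104063}{29899} = - \frac{6349076477703}{61537942406}$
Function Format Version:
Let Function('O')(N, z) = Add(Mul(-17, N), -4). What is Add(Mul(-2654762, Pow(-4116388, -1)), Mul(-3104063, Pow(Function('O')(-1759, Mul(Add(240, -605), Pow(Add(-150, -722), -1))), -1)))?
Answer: Rational(-6349076477703, 61537942406) ≈ -103.17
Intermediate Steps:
Function('O')(N, z) = Add(-4, Mul(-17, N))
Add(Mul(-2654762, Pow(-4116388, -1)), Mul(-3104063, Pow(Function('O')(-1759, Mul(Add(240, -605), Pow(Add(-150, -722), -1))), -1))) = Add(Mul(-2654762, Pow(-4116388, -1)), Mul(-3104063, Pow(Add(-4, Mul(-17, -1759)), -1))) = Add(Mul(-2654762, Rational(-1, 4116388)), Mul(-3104063, Pow(Add(-4, 29903), -1))) = Add(Rational(1327381, 2058194), Mul(-3104063, Pow(29899, -1))) = Add(Rational(1327381, 2058194), Mul(-3104063, Rational(1, 29899))) = Add(Rational(1327381, 2058194), Rational(-3104063, 29899)) = Rational(-6349076477703, 61537942406)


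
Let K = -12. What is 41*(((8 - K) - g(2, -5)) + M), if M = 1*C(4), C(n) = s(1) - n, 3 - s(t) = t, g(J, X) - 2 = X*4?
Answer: 1476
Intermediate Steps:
g(J, X) = 2 + 4*X (g(J, X) = 2 + X*4 = 2 + 4*X)
s(t) = 3 - t
C(n) = 2 - n (C(n) = (3 - 1*1) - n = (3 - 1) - n = 2 - n)
M = -2 (M = 1*(2 - 1*4) = 1*(2 - 4) = 1*(-2) = -2)
41*(((8 - K) - g(2, -5)) + M) = 41*(((8 - 1*(-12)) - (2 + 4*(-5))) - 2) = 41*(((8 + 12) - (2 - 20)) - 2) = 41*((20 - 1*(-18)) - 2) = 41*((20 + 18) - 2) = 41*(38 - 2) = 41*36 = 1476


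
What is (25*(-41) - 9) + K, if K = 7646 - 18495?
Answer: -11883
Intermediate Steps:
K = -10849
(25*(-41) - 9) + K = (25*(-41) - 9) - 10849 = (-1025 - 9) - 10849 = -1034 - 10849 = -11883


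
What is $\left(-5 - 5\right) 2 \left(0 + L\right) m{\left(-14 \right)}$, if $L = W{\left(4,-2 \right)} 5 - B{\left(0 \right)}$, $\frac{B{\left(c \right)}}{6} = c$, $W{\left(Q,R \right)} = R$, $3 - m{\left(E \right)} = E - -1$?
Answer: $3200$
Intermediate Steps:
$m{\left(E \right)} = 2 - E$ ($m{\left(E \right)} = 3 - \left(E - -1\right) = 3 - \left(E + 1\right) = 3 - \left(1 + E\right) = 2 - E$)
$B{\left(c \right)} = 6 c$
$L = -10$ ($L = \left(-2\right) 5 - 6 \cdot 0 = -10 - 0 = -10 + 0 = -10$)
$\left(-5 - 5\right) 2 \left(0 + L\right) m{\left(-14 \right)} = \left(-5 - 5\right) 2 \left(0 - 10\right) \left(2 - -14\right) = \left(-10\right) 2 \left(-10\right) \left(2 + 14\right) = \left(-20\right) \left(-10\right) 16 = 200 \cdot 16 = 3200$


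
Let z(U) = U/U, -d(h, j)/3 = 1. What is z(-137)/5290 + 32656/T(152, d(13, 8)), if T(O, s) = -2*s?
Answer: 86375123/15870 ≈ 5442.7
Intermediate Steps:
d(h, j) = -3 (d(h, j) = -3*1 = -3)
z(U) = 1
z(-137)/5290 + 32656/T(152, d(13, 8)) = 1/5290 + 32656/((-2*(-3))) = 1*(1/5290) + 32656/6 = 1/5290 + 32656*(1/6) = 1/5290 + 16328/3 = 86375123/15870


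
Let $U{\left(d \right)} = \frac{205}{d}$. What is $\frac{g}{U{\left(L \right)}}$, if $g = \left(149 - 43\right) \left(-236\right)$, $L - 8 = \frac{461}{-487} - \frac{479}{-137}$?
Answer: $- \frac{17607961888}{13677395} \approx -1287.4$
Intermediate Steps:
$L = \frac{703868}{66719}$ ($L = 8 + \left(\frac{461}{-487} - \frac{479}{-137}\right) = 8 + \left(461 \left(- \frac{1}{487}\right) - - \frac{479}{137}\right) = 8 + \left(- \frac{461}{487} + \frac{479}{137}\right) = 8 + \frac{170116}{66719} = \frac{703868}{66719} \approx 10.55$)
$g = -25016$ ($g = 106 \left(-236\right) = -25016$)
$\frac{g}{U{\left(L \right)}} = - \frac{25016}{205 \frac{1}{\frac{703868}{66719}}} = - \frac{25016}{205 \cdot \frac{66719}{703868}} = - \frac{25016}{\frac{13677395}{703868}} = \left(-25016\right) \frac{703868}{13677395} = - \frac{17607961888}{13677395}$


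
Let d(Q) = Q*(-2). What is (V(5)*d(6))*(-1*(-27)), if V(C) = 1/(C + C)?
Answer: -162/5 ≈ -32.400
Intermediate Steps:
V(C) = 1/(2*C)
d(Q) = -2*Q
(V(5)*d(6))*(-1*(-27)) = (((½)/5)*(-2*6))*(-1*(-27)) = (((½)*(⅕))*(-12))*27 = ((⅒)*(-12))*27 = -6/5*27 = -162/5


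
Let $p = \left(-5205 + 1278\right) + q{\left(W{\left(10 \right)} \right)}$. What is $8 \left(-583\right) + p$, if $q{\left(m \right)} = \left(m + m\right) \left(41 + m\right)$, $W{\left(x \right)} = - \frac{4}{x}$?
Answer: $- \frac{215587}{25} \approx -8623.5$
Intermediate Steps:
$q{\left(m \right)} = 2 m \left(41 + m\right)$
$p = - \frac{98987}{25}$ ($p = \left(-5205 + 1278\right) + 2 \left(- \frac{4}{10}\right) \left(41 - \frac{4}{10}\right) = -3927 + 2 \left(\left(-4\right) \frac{1}{10}\right) \left(41 - \frac{2}{5}\right) = -3927 + 2 \left(- \frac{2}{5}\right) \left(41 - \frac{2}{5}\right) = -3927 + 2 \left(- \frac{2}{5}\right) \frac{203}{5} = -3927 - \frac{812}{25} = - \frac{98987}{25} \approx -3959.5$)
$8 \left(-583\right) + p = 8 \left(-583\right) - \frac{98987}{25} = -4664 - \frac{98987}{25} = - \frac{215587}{25}$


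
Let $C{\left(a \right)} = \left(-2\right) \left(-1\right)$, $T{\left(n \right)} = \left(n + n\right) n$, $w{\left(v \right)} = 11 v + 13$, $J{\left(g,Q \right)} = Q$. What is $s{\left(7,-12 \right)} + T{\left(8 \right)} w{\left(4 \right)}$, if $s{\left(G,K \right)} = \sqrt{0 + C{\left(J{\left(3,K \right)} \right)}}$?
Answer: $7296 + \sqrt{2} \approx 7297.4$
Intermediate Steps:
$w{\left(v \right)} = 13 + 11 v$
$T{\left(n \right)} = 2 n^{2}$ ($T{\left(n \right)} = 2 n n = 2 n^{2}$)
$C{\left(a \right)} = 2$
$s{\left(G,K \right)} = \sqrt{2}$ ($s{\left(G,K \right)} = \sqrt{0 + 2} = \sqrt{2}$)
$s{\left(7,-12 \right)} + T{\left(8 \right)} w{\left(4 \right)} = \sqrt{2} + 2 \cdot 8^{2} \left(13 + 11 \cdot 4\right) = \sqrt{2} + 2 \cdot 64 \left(13 + 44\right) = \sqrt{2} + 128 \cdot 57 = \sqrt{2} + 7296 = 7296 + \sqrt{2}$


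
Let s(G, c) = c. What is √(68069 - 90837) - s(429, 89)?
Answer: -89 + 4*I*√1423 ≈ -89.0 + 150.89*I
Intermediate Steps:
√(68069 - 90837) - s(429, 89) = √(68069 - 90837) - 1*89 = √(-22768) - 89 = 4*I*√1423 - 89 = -89 + 4*I*√1423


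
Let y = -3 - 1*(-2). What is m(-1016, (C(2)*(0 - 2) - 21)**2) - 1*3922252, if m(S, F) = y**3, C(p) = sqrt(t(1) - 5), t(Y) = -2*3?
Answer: -3922253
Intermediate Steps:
t(Y) = -6
y = -1 (y = -3 + 2 = -1)
C(p) = I*sqrt(11) (C(p) = sqrt(-6 - 5) = sqrt(-11) = I*sqrt(11))
m(S, F) = -1 (m(S, F) = (-1)**3 = -1)
m(-1016, (C(2)*(0 - 2) - 21)**2) - 1*3922252 = -1 - 1*3922252 = -1 - 3922252 = -3922253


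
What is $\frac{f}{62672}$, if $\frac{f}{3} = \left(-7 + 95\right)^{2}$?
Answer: $\frac{1452}{3917} \approx 0.37069$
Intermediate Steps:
$f = 23232$ ($f = 3 \left(-7 + 95\right)^{2} = 3 \cdot 88^{2} = 3 \cdot 7744 = 23232$)
$\frac{f}{62672} = \frac{23232}{62672} = 23232 \cdot \frac{1}{62672} = \frac{1452}{3917}$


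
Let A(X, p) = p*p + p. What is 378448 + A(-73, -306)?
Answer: 471778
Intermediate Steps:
A(X, p) = p + p**2 (A(X, p) = p**2 + p = p + p**2)
378448 + A(-73, -306) = 378448 - 306*(1 - 306) = 378448 - 306*(-305) = 378448 + 93330 = 471778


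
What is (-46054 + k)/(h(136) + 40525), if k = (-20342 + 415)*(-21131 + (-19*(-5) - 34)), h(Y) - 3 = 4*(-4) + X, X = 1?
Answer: 38165076/3683 ≈ 10363.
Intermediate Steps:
h(Y) = -12 (h(Y) = 3 + (4*(-4) + 1) = 3 + (-16 + 1) = 3 - 15 = -12)
k = 419861890 (k = -19927*(-21131 + (95 - 34)) = -19927*(-21131 + 61) = -19927*(-21070) = 419861890)
(-46054 + k)/(h(136) + 40525) = (-46054 + 419861890)/(-12 + 40525) = 419815836/40513 = 419815836*(1/40513) = 38165076/3683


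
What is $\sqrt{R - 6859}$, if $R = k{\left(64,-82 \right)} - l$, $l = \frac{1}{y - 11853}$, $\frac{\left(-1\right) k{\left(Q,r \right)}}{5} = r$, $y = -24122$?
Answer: $\frac{3 i \sqrt{37094665754}}{7195} \approx 80.306 i$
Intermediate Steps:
$k{\left(Q,r \right)} = - 5 r$
$l = - \frac{1}{35975}$ ($l = \frac{1}{-24122 - 11853} = \frac{1}{-35975} = - \frac{1}{35975} \approx -2.7797 \cdot 10^{-5}$)
$R = \frac{14749751}{35975}$ ($R = \left(-5\right) \left(-82\right) - - \frac{1}{35975} = 410 + \frac{1}{35975} = \frac{14749751}{35975} \approx 410.0$)
$\sqrt{R - 6859} = \sqrt{\frac{14749751}{35975} - 6859} = \sqrt{- \frac{232002774}{35975}} = \frac{3 i \sqrt{37094665754}}{7195}$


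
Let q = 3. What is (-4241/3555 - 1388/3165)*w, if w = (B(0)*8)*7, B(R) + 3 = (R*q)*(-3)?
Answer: 68533192/250035 ≈ 274.09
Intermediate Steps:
B(R) = -3 - 9*R (B(R) = -3 + (R*3)*(-3) = -3 + (3*R)*(-3) = -3 - 9*R)
w = -168 (w = ((-3 - 9*0)*8)*7 = ((-3 + 0)*8)*7 = -3*8*7 = -24*7 = -168)
(-4241/3555 - 1388/3165)*w = (-4241/3555 - 1388/3165)*(-168) = -1223807/750105*(-168) = 68533192/250035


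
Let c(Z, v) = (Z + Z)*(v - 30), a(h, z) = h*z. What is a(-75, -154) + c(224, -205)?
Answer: -93730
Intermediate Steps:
c(Z, v) = 2*Z*(-30 + v) (c(Z, v) = (2*Z)*(-30 + v) = 2*Z*(-30 + v))
a(-75, -154) + c(224, -205) = -75*(-154) + 2*224*(-30 - 205) = 11550 + 2*224*(-235) = 11550 - 105280 = -93730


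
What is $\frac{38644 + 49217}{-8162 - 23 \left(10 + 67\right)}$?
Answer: $- \frac{29287}{3311} \approx -8.8454$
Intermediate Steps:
$\frac{38644 + 49217}{-8162 - 23 \left(10 + 67\right)} = \frac{87861}{-8162 - 1771} = \frac{87861}{-9933} = 87861 \left(- \frac{1}{9933}\right) = - \frac{29287}{3311}$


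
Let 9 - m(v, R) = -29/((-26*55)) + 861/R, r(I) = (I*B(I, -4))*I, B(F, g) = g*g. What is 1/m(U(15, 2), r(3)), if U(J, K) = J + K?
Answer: 34320/102979 ≈ 0.33327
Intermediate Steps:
B(F, g) = g**2
r(I) = 16*I**2 (r(I) = (I*(-4)**2)*I = (I*16)*I = (16*I)*I = 16*I**2)
m(v, R) = 12841/1430 - 861/R (m(v, R) = 9 - (-29/((-26*55)) + 861/R) = 9 - (-29/(-1430) + 861/R) = 9 - (-29*(-1/1430) + 861/R) = 9 - (29/1430 + 861/R) = 9 + (-29/1430 - 861/R) = 12841/1430 - 861/R)
1/m(U(15, 2), r(3)) = 1/(12841/1430 - 861/(16*3**2)) = 1/(12841/1430 - 861/(16*9)) = 1/(12841/1430 - 861/144) = 1/(12841/1430 - 861*1/144) = 1/(12841/1430 - 287/48) = 1/(102979/34320) = 34320/102979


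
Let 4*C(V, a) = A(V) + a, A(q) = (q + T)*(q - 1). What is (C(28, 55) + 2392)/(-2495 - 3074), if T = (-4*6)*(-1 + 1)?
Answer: -10379/22276 ≈ -0.46593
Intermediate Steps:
T = 0 (T = -24*0 = 0)
A(q) = q*(-1 + q) (A(q) = (q + 0)*(q - 1) = q*(-1 + q))
C(V, a) = a/4 + V*(-1 + V)/4 (C(V, a) = (V*(-1 + V) + a)/4 = (a + V*(-1 + V))/4 = a/4 + V*(-1 + V)/4)
(C(28, 55) + 2392)/(-2495 - 3074) = ((-¼*28 + (¼)*55 + (¼)*28²) + 2392)/(-2495 - 3074) = ((-7 + 55/4 + (¼)*784) + 2392)/(-5569) = ((-7 + 55/4 + 196) + 2392)*(-1/5569) = (811/4 + 2392)*(-1/5569) = (10379/4)*(-1/5569) = -10379/22276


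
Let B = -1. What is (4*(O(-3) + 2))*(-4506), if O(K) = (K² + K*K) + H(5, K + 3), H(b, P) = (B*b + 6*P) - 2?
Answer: -234312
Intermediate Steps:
H(b, P) = -2 - b + 6*P (H(b, P) = (-b + 6*P) - 2 = -2 - b + 6*P)
O(K) = 11 + 2*K² + 6*K (O(K) = (K² + K*K) + (-2 - 1*5 + 6*(K + 3)) = (K² + K²) + (-2 - 5 + 6*(3 + K)) = 2*K² + (-2 - 5 + (18 + 6*K)) = 2*K² + (11 + 6*K) = 11 + 2*K² + 6*K)
(4*(O(-3) + 2))*(-4506) = (4*((11 + 2*(-3)² + 6*(-3)) + 2))*(-4506) = (4*((11 + 2*9 - 18) + 2))*(-4506) = (4*((11 + 18 - 18) + 2))*(-4506) = (4*(11 + 2))*(-4506) = (4*13)*(-4506) = 52*(-4506) = -234312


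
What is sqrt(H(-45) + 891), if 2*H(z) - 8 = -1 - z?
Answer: sqrt(917) ≈ 30.282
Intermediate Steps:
H(z) = 7/2 - z/2 (H(z) = 4 + (-1 - z)/2 = 4 + (-1/2 - z/2) = 7/2 - z/2)
sqrt(H(-45) + 891) = sqrt((7/2 - 1/2*(-45)) + 891) = sqrt((7/2 + 45/2) + 891) = sqrt(26 + 891) = sqrt(917)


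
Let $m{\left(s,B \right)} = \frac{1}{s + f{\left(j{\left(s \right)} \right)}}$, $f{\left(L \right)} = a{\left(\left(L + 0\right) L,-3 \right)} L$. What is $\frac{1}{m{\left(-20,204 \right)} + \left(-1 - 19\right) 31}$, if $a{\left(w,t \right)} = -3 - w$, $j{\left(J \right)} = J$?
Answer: $- \frac{8040}{4984799} \approx -0.0016129$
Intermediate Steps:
$f{\left(L \right)} = L \left(-3 - L^{2}\right)$ ($f{\left(L \right)} = \left(-3 - \left(L + 0\right) L\right) L = \left(-3 - L L\right) L = \left(-3 - L^{2}\right) L = L \left(-3 - L^{2}\right)$)
$m{\left(s,B \right)} = \frac{1}{s - s \left(3 + s^{2}\right)}$
$\frac{1}{m{\left(-20,204 \right)} + \left(-1 - 19\right) 31} = \frac{1}{- \frac{1}{\left(-20\right) \left(2 + \left(-20\right)^{2}\right)} + \left(-1 - 19\right) 31} = \frac{1}{\left(-1\right) \left(- \frac{1}{20}\right) \frac{1}{2 + 400} - 620} = \frac{1}{\left(-1\right) \left(- \frac{1}{20}\right) \frac{1}{402} - 620} = \frac{1}{\frac{1}{8040} - 620} = \frac{1}{- \frac{4984799}{8040}} = - \frac{8040}{4984799}$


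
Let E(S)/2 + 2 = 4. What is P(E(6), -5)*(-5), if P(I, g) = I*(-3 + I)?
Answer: -20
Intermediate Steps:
E(S) = 4 (E(S) = -4 + 2*4 = -4 + 8 = 4)
P(E(6), -5)*(-5) = (4*(-3 + 4))*(-5) = (4*1)*(-5) = 4*(-5) = -20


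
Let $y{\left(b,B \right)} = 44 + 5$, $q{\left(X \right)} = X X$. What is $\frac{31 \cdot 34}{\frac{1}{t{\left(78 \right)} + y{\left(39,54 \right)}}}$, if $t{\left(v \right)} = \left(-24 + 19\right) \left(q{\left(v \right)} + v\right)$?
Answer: $-32422094$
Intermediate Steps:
$q{\left(X \right)} = X^{2}$
$t{\left(v \right)} = - 5 v - 5 v^{2}$ ($t{\left(v \right)} = \left(-24 + 19\right) \left(v^{2} + v\right) = - 5 \left(v + v^{2}\right) = - 5 v - 5 v^{2}$)
$y{\left(b,B \right)} = 49$
$\frac{31 \cdot 34}{\frac{1}{t{\left(78 \right)} + y{\left(39,54 \right)}}} = \frac{31 \cdot 34}{\frac{1}{5 \cdot 78 \left(-1 - 78\right) + 49}} = \frac{1054}{\frac{1}{5 \cdot 78 \left(-1 - 78\right) + 49}} = \frac{1054}{\frac{1}{5 \cdot 78 \left(-79\right) + 49}} = \frac{1054}{\frac{1}{-30810 + 49}} = \frac{1054}{\frac{1}{-30761}} = \frac{1054}{- \frac{1}{30761}} = 1054 \left(-30761\right) = -32422094$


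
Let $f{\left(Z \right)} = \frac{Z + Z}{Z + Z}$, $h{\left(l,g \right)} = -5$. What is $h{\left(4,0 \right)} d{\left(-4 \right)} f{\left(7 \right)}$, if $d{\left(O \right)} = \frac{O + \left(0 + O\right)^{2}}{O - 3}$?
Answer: $\frac{60}{7} \approx 8.5714$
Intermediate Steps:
$d{\left(O \right)} = \frac{O + O^{2}}{-3 + O}$
$f{\left(Z \right)} = 1$ ($f{\left(Z \right)} = \frac{2 Z}{2 Z} = 2 Z \frac{1}{2 Z} = 1$)
$h{\left(4,0 \right)} d{\left(-4 \right)} f{\left(7 \right)} = - 5 \left(- \frac{4 \left(1 - 4\right)}{-3 - 4}\right) 1 = - 5 \left(\left(-4\right) \frac{1}{-7} \left(-3\right)\right) 1 = - 5 \left(\left(-4\right) \left(- \frac{1}{7}\right) \left(-3\right)\right) 1 = \left(-5\right) \left(- \frac{12}{7}\right) 1 = \frac{60}{7} \cdot 1 = \frac{60}{7}$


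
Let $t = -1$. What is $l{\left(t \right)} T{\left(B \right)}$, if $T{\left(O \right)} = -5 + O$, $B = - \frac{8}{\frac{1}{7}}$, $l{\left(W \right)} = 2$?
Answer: $-122$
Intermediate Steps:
$B = -56$ ($B = - 8 \frac{1}{\frac{1}{7}} = \left(-8\right) 7 = -56$)
$l{\left(t \right)} T{\left(B \right)} = 2 \left(-5 - 56\right) = 2 \left(-61\right) = -122$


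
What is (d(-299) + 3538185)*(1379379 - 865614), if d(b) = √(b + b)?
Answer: 1817795616525 + 513765*I*√598 ≈ 1.8178e+12 + 1.2564e+7*I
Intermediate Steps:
d(b) = √2*√b (d(b) = √(2*b) = √2*√b)
(d(-299) + 3538185)*(1379379 - 865614) = (√2*√(-299) + 3538185)*(1379379 - 865614) = (√2*(I*√299) + 3538185)*513765 = (I*√598 + 3538185)*513765 = (3538185 + I*√598)*513765 = 1817795616525 + 513765*I*√598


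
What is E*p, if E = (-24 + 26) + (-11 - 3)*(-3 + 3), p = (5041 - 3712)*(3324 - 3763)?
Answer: -1166862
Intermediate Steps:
p = -583431 (p = 1329*(-439) = -583431)
E = 2 (E = 2 - 14*0 = 2 + 0 = 2)
E*p = 2*(-583431) = -1166862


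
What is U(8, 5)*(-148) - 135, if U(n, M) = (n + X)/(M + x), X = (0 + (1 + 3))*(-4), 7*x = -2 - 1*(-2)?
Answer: 509/5 ≈ 101.80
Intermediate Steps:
x = 0 (x = (-2 - 1*(-2))/7 = (-2 + 2)/7 = (1/7)*0 = 0)
X = -16 (X = (0 + 4)*(-4) = 4*(-4) = -16)
U(n, M) = (-16 + n)/M (U(n, M) = (n - 16)/(M + 0) = (-16 + n)/M)
U(8, 5)*(-148) - 135 = ((-16 + 8)/5)*(-148) - 135 = ((1/5)*(-8))*(-148) - 135 = -8/5*(-148) - 135 = 1184/5 - 135 = 509/5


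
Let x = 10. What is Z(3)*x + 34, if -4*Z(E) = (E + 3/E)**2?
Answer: -6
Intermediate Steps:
Z(E) = -(E + 3/E)**2/4
Z(3)*x + 34 = -1/4*(3 + 3**2)**2/3**2*10 + 34 = -1/4*1/9*(3 + 9)**2*10 + 34 = -1/4*1/9*12**2*10 + 34 = -1/4*1/9*144*10 + 34 = -4*10 + 34 = -40 + 34 = -6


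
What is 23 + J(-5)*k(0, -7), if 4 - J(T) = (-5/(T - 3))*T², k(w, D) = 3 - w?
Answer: -95/8 ≈ -11.875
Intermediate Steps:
J(T) = 4 + 5*T²/(-3 + T) (J(T) = 4 - -5/(T - 3)*T² = 4 - -5/(-3 + T)*T² = 4 - (-5/(-3 + T))*T² = 4 - (-5)*T²/(-3 + T) = 4 + 5*T²/(-3 + T))
23 + J(-5)*k(0, -7) = 23 + ((-12 + 4*(-5) + 5*(-5)²)/(-3 - 5))*(3 - 1*0) = 23 + ((-12 - 20 + 5*25)/(-8))*(3 + 0) = 23 - (-12 - 20 + 125)/8*3 = 23 - ⅛*93*3 = 23 - 93/8*3 = 23 - 279/8 = -95/8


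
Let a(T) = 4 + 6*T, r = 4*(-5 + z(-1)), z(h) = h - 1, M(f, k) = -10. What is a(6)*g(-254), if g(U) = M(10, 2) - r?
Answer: 720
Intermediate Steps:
z(h) = -1 + h
r = -28 (r = 4*(-5 + (-1 - 1)) = 4*(-5 - 2) = 4*(-7) = -28)
g(U) = 18 (g(U) = -10 - 1*(-28) = -10 + 28 = 18)
a(6)*g(-254) = (4 + 6*6)*18 = (4 + 36)*18 = 40*18 = 720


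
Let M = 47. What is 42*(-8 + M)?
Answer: 1638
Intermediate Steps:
42*(-8 + M) = 42*(-8 + 47) = 42*39 = 1638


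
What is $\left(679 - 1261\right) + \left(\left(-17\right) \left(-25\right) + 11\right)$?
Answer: $-146$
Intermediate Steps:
$\left(679 - 1261\right) + \left(\left(-17\right) \left(-25\right) + 11\right) = -582 + \left(425 + 11\right) = -582 + 436 = -146$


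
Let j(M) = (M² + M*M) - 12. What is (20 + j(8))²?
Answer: 18496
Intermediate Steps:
j(M) = -12 + 2*M² (j(M) = (M² + M²) - 12 = 2*M² - 12 = -12 + 2*M²)
(20 + j(8))² = (20 + (-12 + 2*8²))² = (20 + (-12 + 2*64))² = (20 + (-12 + 128))² = (20 + 116)² = 136² = 18496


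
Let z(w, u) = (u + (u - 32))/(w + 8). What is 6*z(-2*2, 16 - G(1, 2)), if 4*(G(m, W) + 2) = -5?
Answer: 39/4 ≈ 9.7500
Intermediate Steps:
G(m, W) = -13/4 (G(m, W) = -2 + (¼)*(-5) = -2 - 5/4 = -13/4)
z(w, u) = (-32 + 2*u)/(8 + w) (z(w, u) = (u + (-32 + u))/(8 + w) = (-32 + 2*u)/(8 + w))
6*z(-2*2, 16 - G(1, 2)) = 6*(2*(-16 + (16 - 1*(-13/4)))/(8 - 2*2)) = 6*(2*(-16 + (16 + 13/4))/(8 - 4)) = 6*(2*(-16 + 77/4)/4) = 6*(2*(¼)*(13/4)) = 6*(13/8) = 39/4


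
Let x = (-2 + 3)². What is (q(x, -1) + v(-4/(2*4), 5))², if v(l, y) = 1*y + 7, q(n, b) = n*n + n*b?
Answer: 144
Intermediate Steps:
x = 1 (x = 1² = 1)
q(n, b) = n² + b*n
v(l, y) = 7 + y (v(l, y) = y + 7 = 7 + y)
(q(x, -1) + v(-4/(2*4), 5))² = (1*(-1 + 1) + (7 + 5))² = (1*0 + 12)² = (0 + 12)² = 12² = 144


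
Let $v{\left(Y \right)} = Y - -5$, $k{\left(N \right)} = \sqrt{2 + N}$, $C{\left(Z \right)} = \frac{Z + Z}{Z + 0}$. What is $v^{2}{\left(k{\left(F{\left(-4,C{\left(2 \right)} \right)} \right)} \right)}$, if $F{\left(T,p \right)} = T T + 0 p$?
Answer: $43 + 30 \sqrt{2} \approx 85.426$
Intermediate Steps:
$C{\left(Z \right)} = 2$ ($C{\left(Z \right)} = \frac{2 Z}{Z} = 2$)
$F{\left(T,p \right)} = T^{2}$ ($F{\left(T,p \right)} = T^{2} + 0 = T^{2}$)
$v{\left(Y \right)} = 5 + Y$ ($v{\left(Y \right)} = Y + 5 = 5 + Y$)
$v^{2}{\left(k{\left(F{\left(-4,C{\left(2 \right)} \right)} \right)} \right)} = \left(5 + \sqrt{2 + \left(-4\right)^{2}}\right)^{2} = \left(5 + \sqrt{2 + 16}\right)^{2} = \left(5 + \sqrt{18}\right)^{2} = \left(5 + 3 \sqrt{2}\right)^{2}$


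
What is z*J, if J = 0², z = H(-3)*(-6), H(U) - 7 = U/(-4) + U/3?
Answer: 0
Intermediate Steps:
H(U) = 7 + U/12 (H(U) = 7 + (U/(-4) + U/3) = 7 + (U*(-¼) + U*(⅓)) = 7 + (-U/4 + U/3) = 7 + U/12)
z = -81/2 (z = (7 + (1/12)*(-3))*(-6) = (7 - ¼)*(-6) = (27/4)*(-6) = -81/2 ≈ -40.500)
J = 0
z*J = -81/2*0 = 0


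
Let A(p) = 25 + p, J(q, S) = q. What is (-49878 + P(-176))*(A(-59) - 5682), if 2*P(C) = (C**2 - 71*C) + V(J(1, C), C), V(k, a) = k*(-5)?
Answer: 160873962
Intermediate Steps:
V(k, a) = -5*k
P(C) = -5/2 + C**2/2 - 71*C/2 (P(C) = ((C**2 - 71*C) - 5*1)/2 = ((C**2 - 71*C) - 5)/2 = (-5 + C**2 - 71*C)/2 = -5/2 + C**2/2 - 71*C/2)
(-49878 + P(-176))*(A(-59) - 5682) = (-49878 + (-5/2 + (1/2)*(-176)**2 - 71/2*(-176)))*((25 - 59) - 5682) = (-49878 + (-5/2 + (1/2)*30976 + 6248))*(-34 - 5682) = (-49878 + (-5/2 + 15488 + 6248))*(-5716) = (-49878 + 43467/2)*(-5716) = -56289/2*(-5716) = 160873962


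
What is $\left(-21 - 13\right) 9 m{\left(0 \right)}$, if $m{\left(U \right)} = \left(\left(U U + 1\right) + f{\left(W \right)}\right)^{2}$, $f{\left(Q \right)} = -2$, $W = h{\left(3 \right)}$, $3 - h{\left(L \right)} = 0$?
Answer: $-306$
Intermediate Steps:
$h{\left(L \right)} = 3$ ($h{\left(L \right)} = 3 - 0 = 3 + 0 = 3$)
$W = 3$
$m{\left(U \right)} = \left(-1 + U^{2}\right)^{2}$ ($m{\left(U \right)} = \left(\left(U U + 1\right) - 2\right)^{2} = \left(\left(U^{2} + 1\right) - 2\right)^{2} = \left(\left(1 + U^{2}\right) - 2\right)^{2} = \left(-1 + U^{2}\right)^{2}$)
$\left(-21 - 13\right) 9 m{\left(0 \right)} = \left(-21 - 13\right) 9 \left(-1 + 0^{2}\right)^{2} = \left(-34\right) 9 \left(-1 + 0\right)^{2} = - 306 \left(-1\right)^{2} = \left(-306\right) 1 = -306$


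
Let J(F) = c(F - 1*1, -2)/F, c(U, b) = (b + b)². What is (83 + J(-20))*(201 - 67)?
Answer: 55074/5 ≈ 11015.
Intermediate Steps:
c(U, b) = 4*b² (c(U, b) = (2*b)² = 4*b²)
J(F) = 16/F (J(F) = (4*(-2)²)/F = (4*4)/F = 16/F)
(83 + J(-20))*(201 - 67) = (83 + 16/(-20))*(201 - 67) = (83 + 16*(-1/20))*134 = (83 - ⅘)*134 = (411/5)*134 = 55074/5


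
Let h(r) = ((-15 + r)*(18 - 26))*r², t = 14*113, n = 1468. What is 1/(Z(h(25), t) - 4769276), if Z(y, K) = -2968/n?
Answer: -367/1750325034 ≈ -2.0968e-7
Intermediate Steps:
t = 1582
h(r) = r²*(120 - 8*r) (h(r) = ((-15 + r)*(-8))*r² = (120 - 8*r)*r² = r²*(120 - 8*r))
Z(y, K) = -742/367 (Z(y, K) = -2968/1468 = -2968*1/1468 = -742/367)
1/(Z(h(25), t) - 4769276) = 1/(-742/367 - 4769276) = 1/(-1750325034/367) = -367/1750325034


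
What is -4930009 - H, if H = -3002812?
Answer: -1927197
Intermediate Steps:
-4930009 - H = -4930009 - 1*(-3002812) = -4930009 + 3002812 = -1927197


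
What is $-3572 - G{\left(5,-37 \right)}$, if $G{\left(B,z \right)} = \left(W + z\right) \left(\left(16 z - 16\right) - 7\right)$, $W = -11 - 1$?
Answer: $-33707$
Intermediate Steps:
$W = -12$
$G{\left(B,z \right)} = \left(-23 + 16 z\right) \left(-12 + z\right)$ ($G{\left(B,z \right)} = \left(-12 + z\right) \left(\left(16 z - 16\right) - 7\right) = \left(-12 + z\right) \left(\left(-16 + 16 z\right) - 7\right) = \left(-12 + z\right) \left(-23 + 16 z\right) = \left(-23 + 16 z\right) \left(-12 + z\right)$)
$-3572 - G{\left(5,-37 \right)} = -3572 - \left(276 - -7955 + 16 \left(-37\right)^{2}\right) = -3572 - \left(276 + 7955 + 16 \cdot 1369\right) = -3572 - \left(276 + 7955 + 21904\right) = -3572 - 30135 = -33707$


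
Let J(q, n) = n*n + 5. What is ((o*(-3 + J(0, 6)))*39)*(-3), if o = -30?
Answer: 133380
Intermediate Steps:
J(q, n) = 5 + n² (J(q, n) = n² + 5 = 5 + n²)
((o*(-3 + J(0, 6)))*39)*(-3) = (-30*(-3 + (5 + 6²))*39)*(-3) = (-30*(-3 + (5 + 36))*39)*(-3) = (-30*(-3 + 41)*39)*(-3) = (-30*38*39)*(-3) = -1140*39*(-3) = -44460*(-3) = 133380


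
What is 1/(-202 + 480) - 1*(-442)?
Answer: 122877/278 ≈ 442.00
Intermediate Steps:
1/(-202 + 480) - 1*(-442) = 1/278 + 442 = 122877/278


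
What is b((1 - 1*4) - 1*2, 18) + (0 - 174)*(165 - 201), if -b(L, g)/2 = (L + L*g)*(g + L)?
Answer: 8734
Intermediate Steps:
b(L, g) = -2*(L + g)*(L + L*g) (b(L, g) = -2*(L + L*g)*(g + L) = -2*(L + L*g)*(L + g) = -2*(L + g)*(L + L*g))
b((1 - 1*4) - 1*2, 18) + (0 - 174)*(165 - 201) = -2*((1 - 1*4) - 1*2)*(((1 - 1*4) - 1*2) + 18 + 18² + ((1 - 1*4) - 1*2)*18) + (0 - 174)*(165 - 201) = -2*((1 - 4) - 2)*(((1 - 4) - 2) + 18 + 324 + ((1 - 4) - 2)*18) - 174*(-36) = -2*(-3 - 2)*((-3 - 2) + 18 + 324 + (-3 - 2)*18) + 6264 = -2*(-5)*(-5 + 18 + 324 - 5*18) + 6264 = -2*(-5)*(-5 + 18 + 324 - 90) + 6264 = -2*(-5)*247 + 6264 = 2470 + 6264 = 8734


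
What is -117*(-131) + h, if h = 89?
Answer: 15416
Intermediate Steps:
-117*(-131) + h = -117*(-131) + 89 = 15327 + 89 = 15416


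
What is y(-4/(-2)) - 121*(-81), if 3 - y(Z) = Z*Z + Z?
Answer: 9798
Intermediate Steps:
y(Z) = 3 - Z - Z² (y(Z) = 3 - (Z*Z + Z) = 3 - (Z² + Z) = 3 - (Z + Z²) = 3 + (-Z - Z²) = 3 - Z - Z²)
y(-4/(-2)) - 121*(-81) = (3 - (-4)/(-2) - (-4/(-2))²) - 121*(-81) = (3 - (-4)*(-1)/2 - (-4*(-½))²) + 9801 = (3 - 1*2 - 1*2²) + 9801 = (3 - 2 - 1*4) + 9801 = (3 - 2 - 4) + 9801 = -3 + 9801 = 9798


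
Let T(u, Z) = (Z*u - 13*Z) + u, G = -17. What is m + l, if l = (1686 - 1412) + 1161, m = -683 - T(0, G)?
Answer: 531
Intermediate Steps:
T(u, Z) = u - 13*Z + Z*u (T(u, Z) = (-13*Z + Z*u) + u = u - 13*Z + Z*u)
m = -904 (m = -683 - (0 - 13*(-17) - 17*0) = -683 - (0 + 221 + 0) = -683 - 1*221 = -683 - 221 = -904)
l = 1435 (l = 274 + 1161 = 1435)
m + l = -904 + 1435 = 531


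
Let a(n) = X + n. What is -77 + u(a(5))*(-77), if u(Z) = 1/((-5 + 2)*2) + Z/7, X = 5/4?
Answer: -1595/12 ≈ -132.92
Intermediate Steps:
X = 5/4 (X = 5*(¼) = 5/4 ≈ 1.2500)
a(n) = 5/4 + n
u(Z) = -⅙ + Z/7 (u(Z) = (½)/(-3) + Z*(⅐) = -⅓*½ + Z/7 = -⅙ + Z/7)
-77 + u(a(5))*(-77) = -77 + (-⅙ + (5/4 + 5)/7)*(-77) = -77 + (-⅙ + (⅐)*(25/4))*(-77) = -77 + (-⅙ + 25/28)*(-77) = -77 + (61/84)*(-77) = -77 - 671/12 = -1595/12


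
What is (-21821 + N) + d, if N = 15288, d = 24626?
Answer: 18093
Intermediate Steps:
(-21821 + N) + d = (-21821 + 15288) + 24626 = -6533 + 24626 = 18093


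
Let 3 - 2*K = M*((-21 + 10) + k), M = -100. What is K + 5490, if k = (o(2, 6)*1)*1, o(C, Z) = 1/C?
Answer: 9933/2 ≈ 4966.5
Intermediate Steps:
k = 1/2 (k = (1/2)*1 = 1/2 ≈ 0.50000)
K = -1047/2 (K = 3/2 - (-50)*((-21 + 10) + 1/2) = 3/2 - (-50)*(-11 + 1/2) = 3/2 - (-50)*(-21)/2 = 3/2 - 1/2*1050 = 3/2 - 525 = -1047/2 ≈ -523.50)
K + 5490 = -1047/2 + 5490 = 9933/2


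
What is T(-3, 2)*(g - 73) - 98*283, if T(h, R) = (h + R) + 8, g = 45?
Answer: -27930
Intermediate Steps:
T(h, R) = 8 + R + h (T(h, R) = (R + h) + 8 = 8 + R + h)
T(-3, 2)*(g - 73) - 98*283 = (8 + 2 - 3)*(45 - 73) - 98*283 = 7*(-28) - 27734 = -196 - 27734 = -27930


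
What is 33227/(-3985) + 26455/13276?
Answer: -335698477/52904860 ≈ -6.3453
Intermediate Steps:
33227/(-3985) + 26455/13276 = 33227*(-1/3985) + 26455*(1/13276) = -33227/3985 + 26455/13276 = -335698477/52904860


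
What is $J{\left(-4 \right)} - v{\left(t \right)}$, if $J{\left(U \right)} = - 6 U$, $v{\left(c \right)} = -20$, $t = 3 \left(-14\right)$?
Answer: $44$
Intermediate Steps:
$t = -42$
$J{\left(-4 \right)} - v{\left(t \right)} = \left(-6\right) \left(-4\right) - -20 = 24 + 20 = 44$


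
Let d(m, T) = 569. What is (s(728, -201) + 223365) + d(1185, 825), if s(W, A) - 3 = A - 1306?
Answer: 222430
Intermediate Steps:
s(W, A) = -1303 + A (s(W, A) = 3 + (A - 1306) = 3 + (-1306 + A) = -1303 + A)
(s(728, -201) + 223365) + d(1185, 825) = ((-1303 - 201) + 223365) + 569 = (-1504 + 223365) + 569 = 221861 + 569 = 222430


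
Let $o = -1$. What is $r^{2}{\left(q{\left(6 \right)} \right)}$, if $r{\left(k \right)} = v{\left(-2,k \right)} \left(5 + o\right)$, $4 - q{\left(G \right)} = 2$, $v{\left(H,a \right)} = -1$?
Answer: $16$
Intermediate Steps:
$q{\left(G \right)} = 2$ ($q{\left(G \right)} = 4 - 2 = 2$)
$r{\left(k \right)} = -4$ ($r{\left(k \right)} = - (5 - 1) = \left(-1\right) 4 = -4$)
$r^{2}{\left(q{\left(6 \right)} \right)} = \left(-4\right)^{2} = 16$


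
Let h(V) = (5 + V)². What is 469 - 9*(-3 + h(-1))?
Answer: 352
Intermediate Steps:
469 - 9*(-3 + h(-1)) = 469 - 9*(-3 + (5 - 1)²) = 469 - 9*(-3 + 4²) = 469 - 9*(-3 + 16) = 469 - 9*13 = 469 - 117 = 352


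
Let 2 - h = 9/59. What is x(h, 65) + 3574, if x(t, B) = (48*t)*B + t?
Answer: 551055/59 ≈ 9339.9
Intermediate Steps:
h = 109/59 (h = 2 - 9/59 = 109/59 ≈ 1.8475)
x(t, B) = t + 48*B*t (x(t, B) = 48*B*t + t = t + 48*B*t)
x(h, 65) + 3574 = 109*(1 + 48*65)/59 + 3574 = 109*(1 + 3120)/59 + 3574 = (109/59)*3121 + 3574 = 340189/59 + 3574 = 551055/59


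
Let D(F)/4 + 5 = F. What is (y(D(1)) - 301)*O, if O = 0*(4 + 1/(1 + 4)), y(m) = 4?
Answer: 0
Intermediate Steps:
D(F) = -20 + 4*F
O = 0 (O = 0*(4 + 1/5) = 0*(4 + ⅕) = 0*(21/5) = 0)
(y(D(1)) - 301)*O = (4 - 301)*0 = -297*0 = 0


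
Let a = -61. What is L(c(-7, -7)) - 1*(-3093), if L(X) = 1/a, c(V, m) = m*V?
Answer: 188672/61 ≈ 3093.0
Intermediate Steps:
c(V, m) = V*m
L(X) = -1/61 (L(X) = 1/(-61) = -1/61)
L(c(-7, -7)) - 1*(-3093) = -1/61 - 1*(-3093) = -1/61 + 3093 = 188672/61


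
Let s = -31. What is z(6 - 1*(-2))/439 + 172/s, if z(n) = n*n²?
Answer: -59636/13609 ≈ -4.3821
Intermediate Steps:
z(n) = n³
z(6 - 1*(-2))/439 + 172/s = (6 - 1*(-2))³/439 + 172/(-31) = (6 + 2)³*(1/439) + 172*(-1/31) = 8³*(1/439) - 172/31 = 512*(1/439) - 172/31 = 512/439 - 172/31 = -59636/13609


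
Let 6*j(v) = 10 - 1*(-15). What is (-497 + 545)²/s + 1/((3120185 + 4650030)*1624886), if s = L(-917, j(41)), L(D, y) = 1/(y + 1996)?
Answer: 58184136406828988161/12625713570490 ≈ 4.6084e+6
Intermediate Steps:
j(v) = 25/6 (j(v) = (10 - 1*(-15))/6 = (10 + 15)/6 = (⅙)*25 = 25/6)
L(D, y) = 1/(1996 + y)
s = 6/12001 (s = 1/(1996 + 25/6) = 1/(12001/6) = 6/12001 ≈ 0.00049996)
(-497 + 545)²/s + 1/((3120185 + 4650030)*1624886) = (-497 + 545)²/(6/12001) + 1/((3120185 + 4650030)*1624886) = 48²*(12001/6) + (1/1624886)/7770215 = 2304*(12001/6) + (1/7770215)*(1/1624886) = 4608384 + 1/12625713570490 = 58184136406828988161/12625713570490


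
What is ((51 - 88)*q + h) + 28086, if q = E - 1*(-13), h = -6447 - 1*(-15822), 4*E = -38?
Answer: 74663/2 ≈ 37332.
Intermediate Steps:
E = -19/2 (E = (¼)*(-38) = -19/2 ≈ -9.5000)
h = 9375 (h = -6447 + 15822 = 9375)
q = 7/2 (q = -19/2 - 1*(-13) = -19/2 + 13 = 7/2 ≈ 3.5000)
((51 - 88)*q + h) + 28086 = ((51 - 88)*(7/2) + 9375) + 28086 = (-37*7/2 + 9375) + 28086 = (-259/2 + 9375) + 28086 = 18491/2 + 28086 = 74663/2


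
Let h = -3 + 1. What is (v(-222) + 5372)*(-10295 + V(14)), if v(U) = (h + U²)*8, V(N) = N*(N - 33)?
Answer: -4220471308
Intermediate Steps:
V(N) = N*(-33 + N)
h = -2
v(U) = -16 + 8*U² (v(U) = (-2 + U²)*8 = -16 + 8*U²)
(v(-222) + 5372)*(-10295 + V(14)) = ((-16 + 8*(-222)²) + 5372)*(-10295 + 14*(-33 + 14)) = ((-16 + 8*49284) + 5372)*(-10295 + 14*(-19)) = ((-16 + 394272) + 5372)*(-10295 - 266) = (394256 + 5372)*(-10561) = 399628*(-10561) = -4220471308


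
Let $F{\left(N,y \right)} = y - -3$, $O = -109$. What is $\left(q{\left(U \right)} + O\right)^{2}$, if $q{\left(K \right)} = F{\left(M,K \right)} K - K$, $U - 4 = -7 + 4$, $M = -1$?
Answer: $11236$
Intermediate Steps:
$F{\left(N,y \right)} = 3 + y$ ($F{\left(N,y \right)} = y + 3 = 3 + y$)
$U = 1$ ($U = 4 + \left(-7 + 4\right) = 4 - 3 = 1$)
$q{\left(K \right)} = - K + K \left(3 + K\right)$ ($q{\left(K \right)} = \left(3 + K\right) K - K = K \left(3 + K\right) - K = - K + K \left(3 + K\right)$)
$\left(q{\left(U \right)} + O\right)^{2} = \left(1 \left(2 + 1\right) - 109\right)^{2} = \left(1 \cdot 3 - 109\right)^{2} = \left(3 - 109\right)^{2} = \left(-106\right)^{2} = 11236$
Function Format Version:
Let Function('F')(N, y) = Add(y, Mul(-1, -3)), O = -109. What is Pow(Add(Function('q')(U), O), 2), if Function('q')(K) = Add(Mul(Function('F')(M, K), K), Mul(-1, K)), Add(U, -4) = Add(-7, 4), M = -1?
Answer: 11236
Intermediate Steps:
Function('F')(N, y) = Add(3, y) (Function('F')(N, y) = Add(y, 3) = Add(3, y))
U = 1 (U = Add(4, Add(-7, 4)) = Add(4, -3) = 1)
Function('q')(K) = Add(Mul(-1, K), Mul(K, Add(3, K))) (Function('q')(K) = Add(Mul(Add(3, K), K), Mul(-1, K)) = Add(Mul(K, Add(3, K)), Mul(-1, K)) = Add(Mul(-1, K), Mul(K, Add(3, K))))
Pow(Add(Function('q')(U), O), 2) = Pow(Add(Mul(1, Add(2, 1)), -109), 2) = Pow(Add(Mul(1, 3), -109), 2) = Pow(Add(3, -109), 2) = Pow(-106, 2) = 11236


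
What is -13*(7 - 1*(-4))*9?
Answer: -1287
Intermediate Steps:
-13*(7 - 1*(-4))*9 = -13*(7 + 4)*9 = -13*11*9 = -143*9 = -1287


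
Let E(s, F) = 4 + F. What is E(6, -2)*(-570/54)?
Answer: -190/9 ≈ -21.111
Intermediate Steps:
E(6, -2)*(-570/54) = (4 - 2)*(-570/54) = 2*(-570*1/54) = 2*(-95/9) = -190/9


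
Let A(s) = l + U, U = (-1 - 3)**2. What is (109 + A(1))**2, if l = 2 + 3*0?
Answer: 16129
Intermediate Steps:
U = 16 (U = (-4)**2 = 16)
l = 2 (l = 2 + 0 = 2)
A(s) = 18 (A(s) = 2 + 16 = 18)
(109 + A(1))**2 = (109 + 18)**2 = 127**2 = 16129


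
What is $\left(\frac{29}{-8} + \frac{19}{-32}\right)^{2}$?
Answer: $\frac{18225}{1024} \approx 17.798$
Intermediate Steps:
$\left(\frac{29}{-8} + \frac{19}{-32}\right)^{2} = \left(29 \left(- \frac{1}{8}\right) + 19 \left(- \frac{1}{32}\right)\right)^{2} = \left(- \frac{29}{8} - \frac{19}{32}\right)^{2} = \left(- \frac{135}{32}\right)^{2} = \frac{18225}{1024}$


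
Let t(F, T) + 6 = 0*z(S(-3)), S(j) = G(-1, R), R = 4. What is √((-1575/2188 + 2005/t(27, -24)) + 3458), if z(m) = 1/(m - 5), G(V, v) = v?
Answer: √33640691997/3282 ≈ 55.885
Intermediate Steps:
S(j) = 4
z(m) = 1/(-5 + m)
t(F, T) = -6 (t(F, T) = -6 + 0/(-5 + 4) = -6 + 0/(-1) = -6 + 0*(-1) = -6 + 0 = -6)
√((-1575/2188 + 2005/t(27, -24)) + 3458) = √((-1575/2188 + 2005/(-6)) + 3458) = √((-1575*1/2188 + 2005*(-⅙)) + 3458) = √((-1575/2188 - 2005/6) + 3458) = √(-2198195/6564 + 3458) = √(20500117/6564) = √33640691997/3282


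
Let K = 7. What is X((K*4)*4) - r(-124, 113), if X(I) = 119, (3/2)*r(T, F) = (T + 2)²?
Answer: -29411/3 ≈ -9803.7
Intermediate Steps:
r(T, F) = 2*(2 + T)²/3 (r(T, F) = 2*(T + 2)²/3 = 2*(2 + T)²/3)
X((K*4)*4) - r(-124, 113) = 119 - 2*(2 - 124)²/3 = 119 - 2*(-122)²/3 = 119 - 2*14884/3 = 119 - 1*29768/3 = 119 - 29768/3 = -29411/3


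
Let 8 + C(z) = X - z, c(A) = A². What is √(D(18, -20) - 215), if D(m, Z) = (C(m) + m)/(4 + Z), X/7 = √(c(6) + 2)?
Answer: √(-3432 - 7*√38)/4 ≈ 14.738*I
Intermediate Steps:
X = 7*√38 (X = 7*√(6² + 2) = 7*√(36 + 2) = 7*√38 ≈ 43.151)
C(z) = -8 - z + 7*√38 (C(z) = -8 + (7*√38 - z) = -8 + (-z + 7*√38) = -8 - z + 7*√38)
D(m, Z) = (-8 + 7*√38)/(4 + Z) (D(m, Z) = ((-8 - m + 7*√38) + m)/(4 + Z) = (-8 + 7*√38)/(4 + Z))
√(D(18, -20) - 215) = √((-8 + 7*√38)/(4 - 20) - 215) = √((-8 + 7*√38)/(-16) - 215) = √(-(-8 + 7*√38)/16 - 215) = √((½ - 7*√38/16) - 215) = √(-429/2 - 7*√38/16)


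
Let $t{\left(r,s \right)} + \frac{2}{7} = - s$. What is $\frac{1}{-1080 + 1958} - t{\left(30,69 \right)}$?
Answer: $\frac{425837}{6146} \approx 69.287$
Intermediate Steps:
$t{\left(r,s \right)} = - \frac{2}{7} - s$
$\frac{1}{-1080 + 1958} - t{\left(30,69 \right)} = \frac{1}{-1080 + 1958} - \left(- \frac{2}{7} - 69\right) = \frac{1}{878} - \left(- \frac{2}{7} - 69\right) = \frac{1}{878} - - \frac{485}{7} = \frac{1}{878} + \frac{485}{7} = \frac{425837}{6146}$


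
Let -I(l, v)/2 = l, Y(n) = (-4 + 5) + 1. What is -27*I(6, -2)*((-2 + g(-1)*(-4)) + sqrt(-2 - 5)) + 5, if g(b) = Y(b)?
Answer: -3235 + 324*I*sqrt(7) ≈ -3235.0 + 857.22*I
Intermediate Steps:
Y(n) = 2 (Y(n) = 1 + 1 = 2)
I(l, v) = -2*l
g(b) = 2
-27*I(6, -2)*((-2 + g(-1)*(-4)) + sqrt(-2 - 5)) + 5 = -27*(-2*6)*((-2 + 2*(-4)) + sqrt(-2 - 5)) + 5 = -(-324)*((-2 - 8) + sqrt(-7)) + 5 = -(-324)*(-10 + I*sqrt(7)) + 5 = -27*(120 - 12*I*sqrt(7)) + 5 = (-3240 + 324*I*sqrt(7)) + 5 = -3235 + 324*I*sqrt(7)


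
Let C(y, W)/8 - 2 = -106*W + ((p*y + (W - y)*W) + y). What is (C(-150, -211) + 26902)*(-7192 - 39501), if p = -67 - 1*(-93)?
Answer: -12906598902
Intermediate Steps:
p = 26 (p = -67 + 93 = 26)
C(y, W) = 16 - 848*W + 216*y + 8*W*(W - y) (C(y, W) = 16 + 8*(-106*W + ((26*y + (W - y)*W) + y)) = 16 + 8*(-106*W + ((26*y + W*(W - y)) + y)) = 16 + 8*(-106*W + (27*y + W*(W - y))) = 16 + 8*(-106*W + 27*y + W*(W - y)) = 16 + (-848*W + 216*y + 8*W*(W - y)) = 16 - 848*W + 216*y + 8*W*(W - y))
(C(-150, -211) + 26902)*(-7192 - 39501) = ((16 - 848*(-211) + 8*(-211)² + 216*(-150) - 8*(-211)*(-150)) + 26902)*(-7192 - 39501) = ((16 + 178928 + 8*44521 - 32400 - 253200) + 26902)*(-46693) = ((16 + 178928 + 356168 - 32400 - 253200) + 26902)*(-46693) = (249512 + 26902)*(-46693) = 276414*(-46693) = -12906598902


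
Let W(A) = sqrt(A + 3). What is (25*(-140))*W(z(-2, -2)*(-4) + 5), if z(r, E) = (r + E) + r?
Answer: -14000*sqrt(2) ≈ -19799.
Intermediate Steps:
z(r, E) = E + 2*r (z(r, E) = (E + r) + r = E + 2*r)
W(A) = sqrt(3 + A)
(25*(-140))*W(z(-2, -2)*(-4) + 5) = (25*(-140))*sqrt(3 + ((-2 + 2*(-2))*(-4) + 5)) = -3500*sqrt(3 + ((-2 - 4)*(-4) + 5)) = -3500*sqrt(3 + (-6*(-4) + 5)) = -3500*sqrt(3 + (24 + 5)) = -3500*sqrt(3 + 29) = -14000*sqrt(2)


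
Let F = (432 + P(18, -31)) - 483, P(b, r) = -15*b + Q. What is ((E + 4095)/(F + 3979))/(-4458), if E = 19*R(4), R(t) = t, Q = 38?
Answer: -4171/16476768 ≈ -0.00025314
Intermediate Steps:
P(b, r) = 38 - 15*b (P(b, r) = -15*b + 38 = 38 - 15*b)
F = -283 (F = (432 + (38 - 15*18)) - 483 = (432 + (38 - 270)) - 483 = (432 - 232) - 483 = 200 - 483 = -283)
E = 76 (E = 19*4 = 76)
((E + 4095)/(F + 3979))/(-4458) = ((76 + 4095)/(-283 + 3979))/(-4458) = (4171/3696)*(-1/4458) = -4171/16476768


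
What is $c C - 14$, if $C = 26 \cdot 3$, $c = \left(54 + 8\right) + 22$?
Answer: $6538$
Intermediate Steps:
$c = 84$ ($c = 62 + 22 = 84$)
$C = 78$
$c C - 14 = 84 \cdot 78 - 14 = 6552 - 14 = 6538$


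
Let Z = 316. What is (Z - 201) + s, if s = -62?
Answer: 53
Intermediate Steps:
(Z - 201) + s = (316 - 201) - 62 = 115 - 62 = 53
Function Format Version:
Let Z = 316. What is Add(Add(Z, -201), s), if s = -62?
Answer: 53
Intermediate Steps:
Add(Add(Z, -201), s) = Add(Add(316, -201), -62) = Add(115, -62) = 53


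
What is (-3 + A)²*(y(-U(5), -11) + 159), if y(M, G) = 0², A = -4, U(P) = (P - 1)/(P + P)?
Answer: 7791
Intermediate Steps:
U(P) = (-1 + P)/(2*P) (U(P) = (-1 + P)/((2*P)) = (-1 + P)*(1/(2*P)) = (-1 + P)/(2*P))
y(M, G) = 0
(-3 + A)²*(y(-U(5), -11) + 159) = (-3 - 4)²*(0 + 159) = (-7)²*159 = 49*159 = 7791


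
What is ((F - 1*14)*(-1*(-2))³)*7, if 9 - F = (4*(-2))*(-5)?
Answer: -2520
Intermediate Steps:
F = -31 (F = 9 - 4*(-2)*(-5) = 9 - (-8)*(-5) = 9 - 1*40 = 9 - 40 = -31)
((F - 1*14)*(-1*(-2))³)*7 = ((-31 - 1*14)*(-1*(-2))³)*7 = ((-31 - 14)*2³)*7 = -45*8*7 = -360*7 = -2520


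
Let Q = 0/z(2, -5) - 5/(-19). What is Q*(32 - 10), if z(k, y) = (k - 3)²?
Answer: 110/19 ≈ 5.7895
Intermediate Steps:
z(k, y) = (-3 + k)²
Q = 5/19 (Q = 0/((-3 + 2)²) - 5/(-19) = 0/((-1)²) - 5*(-1/19) = 0/1 + 5/19 = 0*1 + 5/19 = 0 + 5/19 = 5/19 ≈ 0.26316)
Q*(32 - 10) = 5*(32 - 10)/19 = (5/19)*22 = 110/19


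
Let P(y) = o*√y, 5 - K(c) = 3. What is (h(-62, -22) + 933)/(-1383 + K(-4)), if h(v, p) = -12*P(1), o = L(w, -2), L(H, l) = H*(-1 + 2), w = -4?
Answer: -981/1381 ≈ -0.71035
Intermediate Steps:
K(c) = 2 (K(c) = 5 - 1*3 = 5 - 3 = 2)
L(H, l) = H (L(H, l) = H*1 = H)
o = -4
P(y) = -4*√y
h(v, p) = 48 (h(v, p) = -(-48)*√1 = -(-48) = -12*(-4) = 48)
(h(-62, -22) + 933)/(-1383 + K(-4)) = (48 + 933)/(-1383 + 2) = 981/(-1381) = 981*(-1/1381) = -981/1381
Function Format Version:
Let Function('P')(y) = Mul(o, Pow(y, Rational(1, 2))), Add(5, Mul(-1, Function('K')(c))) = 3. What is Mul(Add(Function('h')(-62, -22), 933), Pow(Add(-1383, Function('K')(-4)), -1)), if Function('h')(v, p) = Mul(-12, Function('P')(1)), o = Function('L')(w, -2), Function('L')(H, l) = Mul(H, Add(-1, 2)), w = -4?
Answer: Rational(-981, 1381) ≈ -0.71035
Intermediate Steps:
Function('K')(c) = 2 (Function('K')(c) = Add(5, Mul(-1, 3)) = Add(5, -3) = 2)
Function('L')(H, l) = H (Function('L')(H, l) = Mul(H, 1) = H)
o = -4
Function('P')(y) = Mul(-4, Pow(y, Rational(1, 2)))
Function('h')(v, p) = 48 (Function('h')(v, p) = Mul(-12, Mul(-4, Pow(1, Rational(1, 2)))) = Mul(-12, Mul(-4, 1)) = Mul(-12, -4) = 48)
Mul(Add(Function('h')(-62, -22), 933), Pow(Add(-1383, Function('K')(-4)), -1)) = Mul(Add(48, 933), Pow(Add(-1383, 2), -1)) = Mul(981, Pow(-1381, -1)) = Mul(981, Rational(-1, 1381)) = Rational(-981, 1381)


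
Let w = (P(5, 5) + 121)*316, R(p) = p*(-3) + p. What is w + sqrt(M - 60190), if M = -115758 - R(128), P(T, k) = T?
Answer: 39816 + 242*I*sqrt(3) ≈ 39816.0 + 419.16*I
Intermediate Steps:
R(p) = -2*p (R(p) = -3*p + p = -2*p)
w = 39816 (w = (5 + 121)*316 = 126*316 = 39816)
M = -115502 (M = -115758 - (-2)*128 = -115758 - 1*(-256) = -115758 + 256 = -115502)
w + sqrt(M - 60190) = 39816 + sqrt(-115502 - 60190) = 39816 + sqrt(-175692) = 39816 + 242*I*sqrt(3)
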